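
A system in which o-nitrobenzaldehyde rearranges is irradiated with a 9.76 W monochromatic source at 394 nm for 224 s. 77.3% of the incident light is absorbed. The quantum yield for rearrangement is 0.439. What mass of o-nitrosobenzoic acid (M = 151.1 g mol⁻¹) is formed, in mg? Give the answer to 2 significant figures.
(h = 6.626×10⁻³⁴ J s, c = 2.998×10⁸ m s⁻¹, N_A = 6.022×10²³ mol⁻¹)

Photon energy at 394 nm: hc/λ = (6.626×10⁻³⁴)(2.998×10⁸)/(394×10⁻⁹) = 5.042×10⁻¹⁹ J.
Energy delivered: (9.76 W)(224 s) = 2186 J.
Photons incident: 2186 / 5.042×10⁻¹⁹ = 4.336×10²¹, i.e. 4.336×10²¹/6.022×10²³ = 0.007200 mol.
Photons absorbed: 0.773 × 0.007200 = 0.005566 mol.
Product: Φ × n_abs = 0.439 × 0.005566 = 0.002443 mol.
Mass: 0.002443 × 151.1 = 0.3691 g = 370 mg.

370 mg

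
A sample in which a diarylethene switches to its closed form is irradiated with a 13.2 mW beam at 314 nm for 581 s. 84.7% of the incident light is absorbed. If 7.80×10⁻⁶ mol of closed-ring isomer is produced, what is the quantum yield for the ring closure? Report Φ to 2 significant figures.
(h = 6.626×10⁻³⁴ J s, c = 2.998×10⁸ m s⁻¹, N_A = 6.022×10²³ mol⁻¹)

Φ = 0.46

Photon energy at 314 nm: hc/λ = (6.626×10⁻³⁴)(2.998×10⁸)/(314×10⁻⁹) = 6.326×10⁻¹⁹ J.
Energy delivered: (13.2 mW)(581 s) = 7.669 J.
Photons incident: 7.669 / 6.326×10⁻¹⁹ = 1.212×10¹⁹, i.e. 1.212×10¹⁹/6.022×10²³ = 2.013×10⁻⁵ mol.
Photons absorbed: 0.847 × 2.013×10⁻⁵ = 1.705×10⁻⁵ mol.
Φ = 7.80×10⁻⁶ mol / 1.705×10⁻⁵ mol photons = 0.46.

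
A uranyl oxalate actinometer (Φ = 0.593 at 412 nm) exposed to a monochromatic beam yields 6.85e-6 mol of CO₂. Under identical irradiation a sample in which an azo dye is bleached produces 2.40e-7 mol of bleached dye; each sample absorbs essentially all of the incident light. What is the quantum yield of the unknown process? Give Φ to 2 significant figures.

Φ = 0.021

Photons absorbed by the actinometer: 6.85e-6 / 0.593 = 1.155e-5 mol.
Φ(unknown) = 2.40e-7 / 1.155e-5 = 0.021.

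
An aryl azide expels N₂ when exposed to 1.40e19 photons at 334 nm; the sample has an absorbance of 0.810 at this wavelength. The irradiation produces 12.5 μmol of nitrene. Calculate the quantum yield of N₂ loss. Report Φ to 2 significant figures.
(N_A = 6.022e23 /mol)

Φ = 0.64

Product: 12.5 μmol = 1.25e-5 mol.
Moles of photons: 1.40e19 / 6.022e23 = 2.325e-5 mol.
Fraction absorbed: 1 − 10^(−0.810) = 0.8451.
Photons absorbed: 0.8451 × 2.325e-5 = 1.965e-5 mol.
Φ = 1.25e-5 mol / 1.965e-5 mol photons = 0.64.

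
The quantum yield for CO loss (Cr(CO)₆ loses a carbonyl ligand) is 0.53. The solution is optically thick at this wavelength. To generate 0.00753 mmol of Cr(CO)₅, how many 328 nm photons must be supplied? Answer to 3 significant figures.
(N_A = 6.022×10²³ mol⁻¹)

Product: 0.00753 mmol = 7.53×10⁻⁶ mol.
Photons that must be absorbed: 7.53×10⁻⁶ / 0.53 = 1.421×10⁻⁵ mol.
Photon count: 1.421×10⁻⁵ × 6.022×10²³ = 8.56×10¹⁸.

8.56×10¹⁸ photons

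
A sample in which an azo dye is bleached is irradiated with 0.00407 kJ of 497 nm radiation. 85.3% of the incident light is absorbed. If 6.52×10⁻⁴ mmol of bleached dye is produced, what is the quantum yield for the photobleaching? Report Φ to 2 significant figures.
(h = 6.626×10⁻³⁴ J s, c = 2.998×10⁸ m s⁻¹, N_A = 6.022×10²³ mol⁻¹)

Φ = 0.045

Product: 6.52×10⁻⁴ mmol = 6.52×10⁻⁷ mol.
Photon energy at 497 nm: hc/λ = (6.626×10⁻³⁴)(2.998×10⁸)/(497×10⁻⁹) = 3.997×10⁻¹⁹ J.
Incident energy: 0.00407 kJ = 4.07 J.
Photons incident: 4.07 / 3.997×10⁻¹⁹ = 1.018×10¹⁹, i.e. 1.018×10¹⁹/6.022×10²³ = 1.690×10⁻⁵ mol.
Photons absorbed: 0.853 × 1.690×10⁻⁵ = 1.442×10⁻⁵ mol.
Φ = 6.52×10⁻⁷ mol / 1.442×10⁻⁵ mol photons = 0.045.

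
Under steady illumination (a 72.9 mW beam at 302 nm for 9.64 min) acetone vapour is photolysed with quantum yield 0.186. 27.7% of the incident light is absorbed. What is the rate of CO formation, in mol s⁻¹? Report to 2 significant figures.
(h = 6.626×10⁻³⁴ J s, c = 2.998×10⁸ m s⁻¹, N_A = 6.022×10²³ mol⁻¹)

9.5×10⁻⁹ mol s⁻¹

Photon energy at 302 nm: hc/λ = (6.626×10⁻³⁴)(2.998×10⁸)/(302×10⁻⁹) = 6.578×10⁻¹⁹ J.
Energy delivered: (72.9 mW)(578.4 s) = 42.17 J.
Photons incident: 42.17 / 6.578×10⁻¹⁹ = 6.411×10¹⁹, i.e. 6.411×10¹⁹/6.022×10²³ = 1.065×10⁻⁴ mol.
Photons absorbed: 0.277 × 1.065×10⁻⁴ = 2.950×10⁻⁵ mol.
Product formed: 0.186 × 2.950×10⁻⁵ = 5.487×10⁻⁶ mol.
Rate: 5.487×10⁻⁶ / 578.4 s = 9.5×10⁻⁹ mol s⁻¹.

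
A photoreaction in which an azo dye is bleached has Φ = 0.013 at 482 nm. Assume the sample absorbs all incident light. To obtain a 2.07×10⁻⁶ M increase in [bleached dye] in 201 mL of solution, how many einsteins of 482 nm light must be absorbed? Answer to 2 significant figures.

3.2×10⁻⁵ einstein

Product: (2.07×10⁻⁶ M)(0.201 L) = 4.161×10⁻⁷ mol.
Photons that must be absorbed: 4.161×10⁻⁷ / 0.013 = 3.201×10⁻⁵ mol.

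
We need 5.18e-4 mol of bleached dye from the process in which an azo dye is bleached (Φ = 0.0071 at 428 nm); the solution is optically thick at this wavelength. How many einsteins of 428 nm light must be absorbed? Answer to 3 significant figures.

Photons that must be absorbed: 5.18e-4 / 0.0071 = 0.07296 mol.

0.0730 einstein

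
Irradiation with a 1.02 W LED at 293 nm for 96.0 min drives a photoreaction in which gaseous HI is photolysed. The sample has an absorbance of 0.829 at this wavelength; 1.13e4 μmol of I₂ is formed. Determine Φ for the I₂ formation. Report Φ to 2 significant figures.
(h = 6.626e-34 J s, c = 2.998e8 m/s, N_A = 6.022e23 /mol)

Product: 1.13e4 μmol = 0.0113 mol.
Photon energy at 293 nm: hc/λ = (6.626e-34)(2.998e8)/(293e-9) = 6.780e-19 J.
Energy delivered: (1.02 W)(5760 s) = 5875 J.
Photons incident: 5875 / 6.780e-19 = 8.665e21, i.e. 8.665e21/6.022e23 = 0.01439 mol.
Fraction absorbed: 1 − 10^(−0.829) = 0.8517.
Photons absorbed: 0.8517 × 0.01439 = 0.01226 mol.
Φ = 0.0113 mol / 0.01226 mol photons = 0.92.

Φ = 0.92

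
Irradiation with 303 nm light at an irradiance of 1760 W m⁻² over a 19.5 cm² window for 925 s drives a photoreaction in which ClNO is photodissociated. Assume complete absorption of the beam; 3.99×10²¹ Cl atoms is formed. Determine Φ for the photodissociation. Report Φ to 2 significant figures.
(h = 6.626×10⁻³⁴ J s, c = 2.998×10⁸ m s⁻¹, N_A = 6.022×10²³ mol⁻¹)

Product: 3.99×10²¹ / 6.022×10²³ = 0.006626 mol.
Photon energy at 303 nm: hc/λ = (6.626×10⁻³⁴)(2.998×10⁸)/(303×10⁻⁹) = 6.556×10⁻¹⁹ J.
Energy delivered: (1760 W m⁻²)(19.5×10⁻⁴ m²)(925 s) = 3175 J.
Photons incident: 3175 / 6.556×10⁻¹⁹ = 4.843×10²¹, i.e. 4.843×10²¹/6.022×10²³ = 0.008042 mol.
Φ = 0.006626 mol / 0.008042 mol photons = 0.82.

Φ = 0.82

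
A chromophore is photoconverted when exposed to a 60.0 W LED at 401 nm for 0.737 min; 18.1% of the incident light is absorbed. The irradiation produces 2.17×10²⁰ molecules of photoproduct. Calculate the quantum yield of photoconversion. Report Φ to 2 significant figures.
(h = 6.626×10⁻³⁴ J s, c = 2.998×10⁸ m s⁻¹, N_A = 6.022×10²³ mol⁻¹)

Φ = 0.22

Product: 2.17×10²⁰ / 6.022×10²³ = 3.603×10⁻⁴ mol.
Photon energy at 401 nm: hc/λ = (6.626×10⁻³⁴)(2.998×10⁸)/(401×10⁻⁹) = 4.954×10⁻¹⁹ J.
Energy delivered: (60.0 W)(44.22 s) = 2653 J.
Photons incident: 2653 / 4.954×10⁻¹⁹ = 5.355×10²¹, i.e. 5.355×10²¹/6.022×10²³ = 0.008892 mol.
Photons absorbed: 0.181 × 0.008892 = 0.001609 mol.
Φ = 3.603×10⁻⁴ mol / 0.001609 mol photons = 0.22.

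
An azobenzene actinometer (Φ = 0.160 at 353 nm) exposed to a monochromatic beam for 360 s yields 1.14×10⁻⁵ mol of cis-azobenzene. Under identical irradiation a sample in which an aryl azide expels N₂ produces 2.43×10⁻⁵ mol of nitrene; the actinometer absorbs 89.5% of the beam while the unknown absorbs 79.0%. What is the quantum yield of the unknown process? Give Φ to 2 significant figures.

Photons absorbed by the actinometer: 1.14×10⁻⁵ / 0.160 = 7.125×10⁻⁵ mol.
Incident flux: 7.125×10⁻⁵ / 0.895 = 7.961×10⁻⁵ einstein.
Absorbed by unknown: 0.790 × 7.961×10⁻⁵ = 6.289×10⁻⁵ mol.
Φ(unknown) = 2.43×10⁻⁵ / 6.289×10⁻⁵ = 0.39.

Φ = 0.39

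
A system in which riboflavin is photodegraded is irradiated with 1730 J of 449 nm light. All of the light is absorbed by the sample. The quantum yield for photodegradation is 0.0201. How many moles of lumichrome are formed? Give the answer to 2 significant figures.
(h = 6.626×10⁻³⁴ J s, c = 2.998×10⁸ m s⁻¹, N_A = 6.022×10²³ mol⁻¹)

Photon energy at 449 nm: hc/λ = (6.626×10⁻³⁴)(2.998×10⁸)/(449×10⁻⁹) = 4.424×10⁻¹⁹ J.
Photons incident: 1730 / 4.424×10⁻¹⁹ = 3.910×10²¹, i.e. 3.910×10²¹/6.022×10²³ = 0.006493 mol.
Product: Φ × n_abs = 0.0201 × 0.006493 = 1.305×10⁻⁴ mol.

1.3×10⁻⁴ mol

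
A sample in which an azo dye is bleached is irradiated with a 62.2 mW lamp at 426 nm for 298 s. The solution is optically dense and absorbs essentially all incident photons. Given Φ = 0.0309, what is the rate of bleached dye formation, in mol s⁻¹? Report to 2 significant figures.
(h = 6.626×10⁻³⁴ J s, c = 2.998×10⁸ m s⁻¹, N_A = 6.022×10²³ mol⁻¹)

Photon energy at 426 nm: hc/λ = (6.626×10⁻³⁴)(2.998×10⁸)/(426×10⁻⁹) = 4.663×10⁻¹⁹ J.
Energy delivered: (62.2 mW)(298 s) = 18.54 J.
Photons incident: 18.54 / 4.663×10⁻¹⁹ = 3.976×10¹⁹, i.e. 3.976×10¹⁹/6.022×10²³ = 6.602×10⁻⁵ mol.
Product formed: 0.0309 × 6.602×10⁻⁵ = 2.040×10⁻⁶ mol.
Rate: 2.040×10⁻⁶ / 298 s = 6.8×10⁻⁹ mol s⁻¹.

6.8×10⁻⁹ mol s⁻¹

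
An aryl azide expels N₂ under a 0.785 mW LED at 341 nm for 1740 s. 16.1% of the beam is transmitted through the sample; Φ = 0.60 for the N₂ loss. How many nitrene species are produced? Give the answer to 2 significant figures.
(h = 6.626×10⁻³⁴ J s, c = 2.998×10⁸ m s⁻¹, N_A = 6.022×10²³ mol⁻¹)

Photon energy at 341 nm: hc/λ = (6.626×10⁻³⁴)(2.998×10⁸)/(341×10⁻⁹) = 5.825×10⁻¹⁹ J.
Energy delivered: (0.785 mW)(1740 s) = 1.366 J.
Photons incident: 1.366 / 5.825×10⁻¹⁹ = 2.345×10¹⁸, i.e. 2.345×10¹⁸/6.022×10²³ = 3.894×10⁻⁶ mol.
Fraction absorbed: 1 − 16.1/100 = 0.8390.
Photons absorbed: 0.8390 × 3.894×10⁻⁶ = 3.267×10⁻⁶ mol.
Product: Φ × n_abs = 0.60 × 3.267×10⁻⁶ = 1.960×10⁻⁶ mol.
As a count: 1.960×10⁻⁶ × 6.022×10²³ = 1.2×10¹⁸.

1.2×10¹⁸ species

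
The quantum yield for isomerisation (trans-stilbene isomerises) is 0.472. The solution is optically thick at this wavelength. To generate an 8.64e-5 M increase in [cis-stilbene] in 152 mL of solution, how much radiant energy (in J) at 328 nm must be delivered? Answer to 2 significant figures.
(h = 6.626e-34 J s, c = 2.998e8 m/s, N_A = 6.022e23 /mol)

10 J

Product: (8.64e-5 M)(0.152 L) = 1.313e-5 mol.
Photons that must be absorbed: 1.313e-5 / 0.472 = 2.782e-5 mol.
Photon energy: hc/λ = 6.056e-19 J; per mole, 3.647e5 J mol⁻¹.
Energy required: 2.782e-5 × 3.647e5 = 10 J.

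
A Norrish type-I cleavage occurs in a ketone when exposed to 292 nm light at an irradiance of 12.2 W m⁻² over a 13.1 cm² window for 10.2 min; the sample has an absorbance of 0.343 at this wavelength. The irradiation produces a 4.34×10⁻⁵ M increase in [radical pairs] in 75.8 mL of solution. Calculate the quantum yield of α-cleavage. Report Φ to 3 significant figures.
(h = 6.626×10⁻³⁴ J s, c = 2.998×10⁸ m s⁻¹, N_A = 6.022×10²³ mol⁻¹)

Product: (4.34×10⁻⁵ M)(0.0758 L) = 3.290×10⁻⁶ mol.
Photon energy at 292 nm: hc/λ = (6.626×10⁻³⁴)(2.998×10⁸)/(292×10⁻⁹) = 6.803×10⁻¹⁹ J.
Energy delivered: (12.2 W m⁻²)(13.1×10⁻⁴ m²)(612 s) = 9.781 J.
Photons incident: 9.781 / 6.803×10⁻¹⁹ = 1.438×10¹⁹, i.e. 1.438×10¹⁹/6.022×10²³ = 2.388×10⁻⁵ mol.
Fraction absorbed: 1 − 10^(−0.343) = 0.5461.
Photons absorbed: 0.5461 × 2.388×10⁻⁵ = 1.304×10⁻⁵ mol.
Φ = 3.290×10⁻⁶ mol / 1.304×10⁻⁵ mol photons = 0.252.

Φ = 0.252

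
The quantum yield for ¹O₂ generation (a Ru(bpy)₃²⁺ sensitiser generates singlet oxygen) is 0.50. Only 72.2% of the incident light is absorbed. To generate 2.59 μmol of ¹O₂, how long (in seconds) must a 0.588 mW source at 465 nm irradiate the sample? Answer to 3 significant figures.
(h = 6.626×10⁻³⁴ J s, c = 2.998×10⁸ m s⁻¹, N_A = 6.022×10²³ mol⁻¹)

Product: 2.59 μmol = 2.59×10⁻⁶ mol.
Photons that must be absorbed: 2.59×10⁻⁶ / 0.50 = 5.180×10⁻⁶ mol.
Incident photons needed: 5.180×10⁻⁶ / 0.722 = 7.175×10⁻⁶ mol.
Photon energy: hc/λ = 4.272×10⁻¹⁹ J; per mole, 2.573×10⁵ J mol⁻¹.
Energy required: 7.175×10⁻⁶ × 2.573×10⁵ = 1.846 J.
Time: 1.846 J / 0.000588 W = 3140 s.

t ≈ 3140 s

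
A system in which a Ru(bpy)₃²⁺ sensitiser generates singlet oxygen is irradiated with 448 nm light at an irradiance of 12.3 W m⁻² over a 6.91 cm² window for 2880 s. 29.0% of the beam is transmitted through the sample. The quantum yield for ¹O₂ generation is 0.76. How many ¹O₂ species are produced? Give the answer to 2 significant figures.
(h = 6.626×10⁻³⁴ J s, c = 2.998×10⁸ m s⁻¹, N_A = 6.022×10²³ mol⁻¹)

Photon energy at 448 nm: hc/λ = (6.626×10⁻³⁴)(2.998×10⁸)/(448×10⁻⁹) = 4.434×10⁻¹⁹ J.
Energy delivered: (12.3 W m⁻²)(6.91×10⁻⁴ m²)(2880 s) = 24.48 J.
Photons incident: 24.48 / 4.434×10⁻¹⁹ = 5.521×10¹⁹, i.e. 5.521×10¹⁹/6.022×10²³ = 9.168×10⁻⁵ mol.
Fraction absorbed: 1 − 29.0/100 = 0.7100.
Photons absorbed: 0.7100 × 9.168×10⁻⁵ = 6.509×10⁻⁵ mol.
Product: Φ × n_abs = 0.76 × 6.509×10⁻⁵ = 4.947×10⁻⁵ mol.
As a count: 4.947×10⁻⁵ × 6.022×10²³ = 3.0×10¹⁹.

3.0×10¹⁹ species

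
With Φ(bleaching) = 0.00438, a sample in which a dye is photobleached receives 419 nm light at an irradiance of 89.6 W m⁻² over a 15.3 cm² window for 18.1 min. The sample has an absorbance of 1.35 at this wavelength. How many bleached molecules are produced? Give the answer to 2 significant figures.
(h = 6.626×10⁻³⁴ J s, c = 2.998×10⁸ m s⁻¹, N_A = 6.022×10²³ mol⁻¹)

1.3×10¹⁸ bleached molecules

Photon energy at 419 nm: hc/λ = (6.626×10⁻³⁴)(2.998×10⁸)/(419×10⁻⁹) = 4.741×10⁻¹⁹ J.
Energy delivered: (89.6 W m⁻²)(15.3×10⁻⁴ m²)(1086 s) = 148.9 J.
Photons incident: 148.9 / 4.741×10⁻¹⁹ = 3.141×10²⁰, i.e. 3.141×10²⁰/6.022×10²³ = 5.216×10⁻⁴ mol.
Fraction absorbed: 1 − 10^(−1.35) = 0.9553.
Photons absorbed: 0.9553 × 5.216×10⁻⁴ = 4.983×10⁻⁴ mol.
Product: Φ × n_abs = 0.00438 × 4.983×10⁻⁴ = 2.183×10⁻⁶ mol.
As a count: 2.183×10⁻⁶ × 6.022×10²³ = 1.3×10¹⁸.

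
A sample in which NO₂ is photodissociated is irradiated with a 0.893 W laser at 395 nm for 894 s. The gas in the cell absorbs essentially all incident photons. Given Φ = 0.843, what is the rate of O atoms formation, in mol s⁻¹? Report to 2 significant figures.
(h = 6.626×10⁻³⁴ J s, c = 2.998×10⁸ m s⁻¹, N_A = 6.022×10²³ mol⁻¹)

2.5×10⁻⁶ mol s⁻¹

Photon energy at 395 nm: hc/λ = (6.626×10⁻³⁴)(2.998×10⁸)/(395×10⁻⁹) = 5.029×10⁻¹⁹ J.
Energy delivered: (0.893 W)(894 s) = 798.3 J.
Photons incident: 798.3 / 5.029×10⁻¹⁹ = 1.587×10²¹, i.e. 1.587×10²¹/6.022×10²³ = 0.002635 mol.
Product formed: 0.843 × 0.002635 = 0.002221 mol.
Rate: 0.002221 / 894 s = 2.5×10⁻⁶ mol s⁻¹.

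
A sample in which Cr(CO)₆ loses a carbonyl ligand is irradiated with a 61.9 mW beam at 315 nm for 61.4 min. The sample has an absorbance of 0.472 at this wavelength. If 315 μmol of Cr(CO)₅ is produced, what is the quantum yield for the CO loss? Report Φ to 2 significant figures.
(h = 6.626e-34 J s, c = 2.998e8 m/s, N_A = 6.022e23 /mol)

Product: 315 μmol = 3.15e-4 mol.
Photon energy at 315 nm: hc/λ = (6.626e-34)(2.998e8)/(315e-9) = 6.306e-19 J.
Energy delivered: (61.9 mW)(3684 s) = 228.0 J.
Photons incident: 228.0 / 6.306e-19 = 3.616e20, i.e. 3.616e20/6.022e23 = 6.005e-4 mol.
Fraction absorbed: 1 − 10^(−0.472) = 0.6627.
Photons absorbed: 0.6627 × 6.005e-4 = 3.980e-4 mol.
Φ = 3.15e-4 mol / 3.980e-4 mol photons = 0.79.

Φ = 0.79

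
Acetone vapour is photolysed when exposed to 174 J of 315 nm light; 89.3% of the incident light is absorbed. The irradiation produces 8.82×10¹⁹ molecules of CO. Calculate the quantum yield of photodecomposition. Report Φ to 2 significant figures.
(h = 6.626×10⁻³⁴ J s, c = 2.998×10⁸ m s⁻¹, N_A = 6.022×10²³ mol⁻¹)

Φ = 0.36

Product: 8.82×10¹⁹ / 6.022×10²³ = 1.465×10⁻⁴ mol.
Photon energy at 315 nm: hc/λ = (6.626×10⁻³⁴)(2.998×10⁸)/(315×10⁻⁹) = 6.306×10⁻¹⁹ J.
Photons incident: 174 / 6.306×10⁻¹⁹ = 2.759×10²⁰, i.e. 2.759×10²⁰/6.022×10²³ = 4.582×10⁻⁴ mol.
Photons absorbed: 0.893 × 4.582×10⁻⁴ = 4.092×10⁻⁴ mol.
Φ = 1.465×10⁻⁴ mol / 4.092×10⁻⁴ mol photons = 0.36.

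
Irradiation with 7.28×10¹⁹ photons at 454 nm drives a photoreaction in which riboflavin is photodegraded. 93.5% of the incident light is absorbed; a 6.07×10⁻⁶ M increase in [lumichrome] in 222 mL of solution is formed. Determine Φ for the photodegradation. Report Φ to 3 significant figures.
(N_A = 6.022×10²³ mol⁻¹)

Product: (6.07×10⁻⁶ M)(0.222 L) = 1.348×10⁻⁶ mol.
Moles of photons: 7.28×10¹⁹ / 6.022×10²³ = 1.209×10⁻⁴ mol.
Photons absorbed: 0.935 × 1.209×10⁻⁴ = 1.130×10⁻⁴ mol.
Φ = 1.348×10⁻⁶ mol / 1.130×10⁻⁴ mol photons = 0.0119.

Φ = 0.0119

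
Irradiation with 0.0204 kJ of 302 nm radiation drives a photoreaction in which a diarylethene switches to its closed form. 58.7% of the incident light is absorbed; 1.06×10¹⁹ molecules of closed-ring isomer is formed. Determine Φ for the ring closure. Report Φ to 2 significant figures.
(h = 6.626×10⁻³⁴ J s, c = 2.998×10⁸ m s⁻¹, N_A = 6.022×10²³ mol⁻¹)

Product: 1.06×10¹⁹ / 6.022×10²³ = 1.760×10⁻⁵ mol.
Photon energy at 302 nm: hc/λ = (6.626×10⁻³⁴)(2.998×10⁸)/(302×10⁻⁹) = 6.578×10⁻¹⁹ J.
Incident energy: 0.0204 kJ = 20.4 J.
Photons incident: 20.4 / 6.578×10⁻¹⁹ = 3.101×10¹⁹, i.e. 3.101×10¹⁹/6.022×10²³ = 5.149×10⁻⁵ mol.
Photons absorbed: 0.587 × 5.149×10⁻⁵ = 3.022×10⁻⁵ mol.
Φ = 1.760×10⁻⁵ mol / 3.022×10⁻⁵ mol photons = 0.58.

Φ = 0.58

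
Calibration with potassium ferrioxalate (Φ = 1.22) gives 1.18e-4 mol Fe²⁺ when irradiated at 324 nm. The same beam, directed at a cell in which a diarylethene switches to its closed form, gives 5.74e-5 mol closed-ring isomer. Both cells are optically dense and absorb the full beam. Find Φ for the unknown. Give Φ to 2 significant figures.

Φ = 0.59

Photons absorbed by the actinometer: 1.18e-4 / 1.22 = 9.672e-5 mol.
Φ(unknown) = 5.74e-5 / 9.672e-5 = 0.59.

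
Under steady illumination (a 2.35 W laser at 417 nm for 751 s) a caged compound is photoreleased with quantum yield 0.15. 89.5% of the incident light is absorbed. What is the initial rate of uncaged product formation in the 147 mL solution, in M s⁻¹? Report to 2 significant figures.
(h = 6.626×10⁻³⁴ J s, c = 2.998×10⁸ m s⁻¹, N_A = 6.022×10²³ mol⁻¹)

Photon energy at 417 nm: hc/λ = (6.626×10⁻³⁴)(2.998×10⁸)/(417×10⁻⁹) = 4.764×10⁻¹⁹ J.
Energy delivered: (2.35 W)(751 s) = 1765 J.
Photons incident: 1765 / 4.764×10⁻¹⁹ = 3.705×10²¹, i.e. 3.705×10²¹/6.022×10²³ = 0.006152 mol.
Photons absorbed: 0.895 × 0.006152 = 0.005506 mol.
Product formed: 0.15 × 0.005506 = 8.259×10⁻⁴ mol.
Rate: 8.259×10⁻⁴ mol / (751 s × 0.147 L) = 7.5×10⁻⁶ M s⁻¹.

7.5×10⁻⁶ M s⁻¹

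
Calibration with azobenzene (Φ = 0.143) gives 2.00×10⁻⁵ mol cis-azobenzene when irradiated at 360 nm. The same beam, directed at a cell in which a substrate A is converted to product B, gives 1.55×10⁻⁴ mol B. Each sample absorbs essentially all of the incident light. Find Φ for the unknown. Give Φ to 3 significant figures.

Φ = 1.11

Photons absorbed by the actinometer: 2.00×10⁻⁵ / 0.143 = 1.399×10⁻⁴ mol.
Φ(unknown) = 1.55×10⁻⁴ / 1.399×10⁻⁴ = 1.11.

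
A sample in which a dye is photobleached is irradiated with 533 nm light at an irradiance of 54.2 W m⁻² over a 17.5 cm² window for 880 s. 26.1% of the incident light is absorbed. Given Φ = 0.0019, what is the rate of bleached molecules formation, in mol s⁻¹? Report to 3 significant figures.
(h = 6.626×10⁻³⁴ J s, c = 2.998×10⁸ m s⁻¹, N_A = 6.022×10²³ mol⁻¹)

Photon energy at 533 nm: hc/λ = (6.626×10⁻³⁴)(2.998×10⁸)/(533×10⁻⁹) = 3.727×10⁻¹⁹ J.
Energy delivered: (54.2 W m⁻²)(17.5×10⁻⁴ m²)(880 s) = 83.47 J.
Photons incident: 83.47 / 3.727×10⁻¹⁹ = 2.240×10²⁰, i.e. 2.240×10²⁰/6.022×10²³ = 3.720×10⁻⁴ mol.
Photons absorbed: 0.261 × 3.720×10⁻⁴ = 9.709×10⁻⁵ mol.
Product formed: 0.0019 × 9.709×10⁻⁵ = 1.845×10⁻⁷ mol.
Rate: 1.845×10⁻⁷ / 880 s = 2.10×10⁻¹⁰ mol s⁻¹.

2.10×10⁻¹⁰ mol s⁻¹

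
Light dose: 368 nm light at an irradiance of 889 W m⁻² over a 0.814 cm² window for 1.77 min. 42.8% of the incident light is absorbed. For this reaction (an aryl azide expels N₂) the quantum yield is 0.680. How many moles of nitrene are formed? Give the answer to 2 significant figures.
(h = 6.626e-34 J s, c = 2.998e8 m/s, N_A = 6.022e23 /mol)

Photon energy at 368 nm: hc/λ = (6.626e-34)(2.998e8)/(368e-9) = 5.398e-19 J.
Energy delivered: (889 W m⁻²)(0.814e-4 m²)(106.2 s) = 7.685 J.
Photons incident: 7.685 / 5.398e-19 = 1.424e19, i.e. 1.424e19/6.022e23 = 2.365e-5 mol.
Photons absorbed: 0.428 × 2.365e-5 = 1.012e-5 mol.
Product: Φ × n_abs = 0.680 × 1.012e-5 = 6.882e-6 mol.

6.9e-6 mol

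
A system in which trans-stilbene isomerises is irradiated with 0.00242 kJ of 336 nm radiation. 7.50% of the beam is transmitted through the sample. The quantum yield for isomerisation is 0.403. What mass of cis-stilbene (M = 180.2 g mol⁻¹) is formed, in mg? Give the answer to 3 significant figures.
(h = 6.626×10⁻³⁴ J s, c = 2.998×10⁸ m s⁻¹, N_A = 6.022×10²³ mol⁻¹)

Photon energy at 336 nm: hc/λ = (6.626×10⁻³⁴)(2.998×10⁸)/(336×10⁻⁹) = 5.912×10⁻¹⁹ J.
Incident energy: 0.00242 kJ = 2.42 J.
Photons incident: 2.42 / 5.912×10⁻¹⁹ = 4.093×10¹⁸, i.e. 4.093×10¹⁸/6.022×10²³ = 6.797×10⁻⁶ mol.
Fraction absorbed: 1 − 7.50/100 = 0.9250.
Photons absorbed: 0.9250 × 6.797×10⁻⁶ = 6.287×10⁻⁶ mol.
Product: Φ × n_abs = 0.403 × 6.287×10⁻⁶ = 2.534×10⁻⁶ mol.
Mass: 2.534×10⁻⁶ × 180.2 = 4.566×10⁻⁴ g = 0.457 mg.

0.457 mg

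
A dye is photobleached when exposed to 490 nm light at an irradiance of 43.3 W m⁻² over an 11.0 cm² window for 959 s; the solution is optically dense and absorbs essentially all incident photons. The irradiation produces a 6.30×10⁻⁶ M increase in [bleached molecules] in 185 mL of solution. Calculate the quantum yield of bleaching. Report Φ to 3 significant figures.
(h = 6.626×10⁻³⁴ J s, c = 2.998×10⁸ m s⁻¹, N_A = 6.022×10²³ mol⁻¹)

Product: (6.30×10⁻⁶ M)(0.185 L) = 1.166×10⁻⁶ mol.
Photon energy at 490 nm: hc/λ = (6.626×10⁻³⁴)(2.998×10⁸)/(490×10⁻⁹) = 4.054×10⁻¹⁹ J.
Energy delivered: (43.3 W m⁻²)(11.0×10⁻⁴ m²)(959 s) = 45.68 J.
Photons incident: 45.68 / 4.054×10⁻¹⁹ = 1.127×10²⁰, i.e. 1.127×10²⁰/6.022×10²³ = 1.871×10⁻⁴ mol.
Φ = 1.166×10⁻⁶ mol / 1.871×10⁻⁴ mol photons = 0.00623.

Φ = 0.00623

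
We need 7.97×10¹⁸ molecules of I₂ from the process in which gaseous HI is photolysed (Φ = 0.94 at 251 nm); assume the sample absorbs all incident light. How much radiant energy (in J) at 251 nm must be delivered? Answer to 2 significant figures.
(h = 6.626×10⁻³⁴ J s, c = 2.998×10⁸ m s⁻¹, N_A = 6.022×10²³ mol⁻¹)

6.7 J

Product: 7.97×10¹⁸ / 6.022×10²³ = 1.323×10⁻⁵ mol.
Photons that must be absorbed: 1.323×10⁻⁵ / 0.94 = 1.407×10⁻⁵ mol.
Photon energy: hc/λ = 7.914×10⁻¹⁹ J; per mole, 4.766×10⁵ J mol⁻¹.
Energy required: 1.407×10⁻⁵ × 4.766×10⁵ = 6.7 J.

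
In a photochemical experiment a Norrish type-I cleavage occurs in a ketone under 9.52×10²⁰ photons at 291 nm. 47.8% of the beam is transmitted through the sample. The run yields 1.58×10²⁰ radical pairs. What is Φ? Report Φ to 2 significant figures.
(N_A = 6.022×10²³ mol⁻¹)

Product: 1.58×10²⁰ / 6.022×10²³ = 2.624×10⁻⁴ mol.
Moles of photons: 9.52×10²⁰ / 6.022×10²³ = 0.001581 mol.
Fraction absorbed: 1 − 47.8/100 = 0.5220.
Photons absorbed: 0.5220 × 0.001581 = 8.253×10⁻⁴ mol.
Φ = 2.624×10⁻⁴ mol / 8.253×10⁻⁴ mol photons = 0.32.

Φ = 0.32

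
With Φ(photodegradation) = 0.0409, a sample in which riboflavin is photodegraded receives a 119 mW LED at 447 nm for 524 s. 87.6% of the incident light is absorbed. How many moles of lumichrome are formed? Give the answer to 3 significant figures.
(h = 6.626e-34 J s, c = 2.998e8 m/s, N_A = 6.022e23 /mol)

Photon energy at 447 nm: hc/λ = (6.626e-34)(2.998e8)/(447e-9) = 4.444e-19 J.
Energy delivered: (119 mW)(524 s) = 62.36 J.
Photons incident: 62.36 / 4.444e-19 = 1.403e20, i.e. 1.403e20/6.022e23 = 2.330e-4 mol.
Photons absorbed: 0.876 × 2.330e-4 = 2.041e-4 mol.
Product: Φ × n_abs = 0.0409 × 2.041e-4 = 8.348e-6 mol.

8.35e-6 mol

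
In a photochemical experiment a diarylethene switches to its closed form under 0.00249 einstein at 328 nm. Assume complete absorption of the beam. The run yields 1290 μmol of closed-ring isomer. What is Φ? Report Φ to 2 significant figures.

Φ = 0.52

Product: 1290 μmol = 0.00129 mol.
Φ = 0.00129 mol / 0.00249 mol photons = 0.52.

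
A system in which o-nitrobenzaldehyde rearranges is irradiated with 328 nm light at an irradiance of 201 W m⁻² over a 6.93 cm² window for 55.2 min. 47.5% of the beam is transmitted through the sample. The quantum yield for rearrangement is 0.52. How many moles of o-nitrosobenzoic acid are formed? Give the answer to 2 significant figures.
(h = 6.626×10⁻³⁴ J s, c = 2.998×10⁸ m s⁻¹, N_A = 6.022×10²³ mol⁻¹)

Photon energy at 328 nm: hc/λ = (6.626×10⁻³⁴)(2.998×10⁸)/(328×10⁻⁹) = 6.056×10⁻¹⁹ J.
Energy delivered: (201 W m⁻²)(6.93×10⁻⁴ m²)(3312 s) = 461.3 J.
Photons incident: 461.3 / 6.056×10⁻¹⁹ = 7.617×10²⁰, i.e. 7.617×10²⁰/6.022×10²³ = 0.001265 mol.
Fraction absorbed: 1 − 47.5/100 = 0.5250.
Photons absorbed: 0.5250 × 0.001265 = 6.641×10⁻⁴ mol.
Product: Φ × n_abs = 0.52 × 6.641×10⁻⁴ = 3.453×10⁻⁴ mol.

3.5×10⁻⁴ mol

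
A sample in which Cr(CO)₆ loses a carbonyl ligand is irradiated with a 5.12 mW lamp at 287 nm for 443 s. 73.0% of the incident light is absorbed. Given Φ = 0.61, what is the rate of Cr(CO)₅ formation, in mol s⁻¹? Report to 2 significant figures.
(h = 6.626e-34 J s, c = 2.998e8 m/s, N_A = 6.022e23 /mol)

5.5e-9 mol s⁻¹

Photon energy at 287 nm: hc/λ = (6.626e-34)(2.998e8)/(287e-9) = 6.922e-19 J.
Energy delivered: (5.12 mW)(443 s) = 2.268 J.
Photons incident: 2.268 / 6.922e-19 = 3.277e18, i.e. 3.277e18/6.022e23 = 5.442e-6 mol.
Photons absorbed: 0.730 × 5.442e-6 = 3.973e-6 mol.
Product formed: 0.61 × 3.973e-6 = 2.424e-6 mol.
Rate: 2.424e-6 / 443 s = 5.5e-9 mol s⁻¹.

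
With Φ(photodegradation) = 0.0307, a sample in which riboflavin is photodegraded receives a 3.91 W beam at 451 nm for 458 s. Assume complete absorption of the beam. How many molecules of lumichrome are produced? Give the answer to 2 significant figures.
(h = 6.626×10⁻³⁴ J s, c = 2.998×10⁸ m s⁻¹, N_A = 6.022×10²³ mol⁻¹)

1.2×10²⁰ molecules

Photon energy at 451 nm: hc/λ = (6.626×10⁻³⁴)(2.998×10⁸)/(451×10⁻⁹) = 4.405×10⁻¹⁹ J.
Energy delivered: (3.91 W)(458 s) = 1791 J.
Photons incident: 1791 / 4.405×10⁻¹⁹ = 4.066×10²¹, i.e. 4.066×10²¹/6.022×10²³ = 0.006752 mol.
Product: Φ × n_abs = 0.0307 × 0.006752 = 2.073×10⁻⁴ mol.
As a count: 2.073×10⁻⁴ × 6.022×10²³ = 1.2×10²⁰.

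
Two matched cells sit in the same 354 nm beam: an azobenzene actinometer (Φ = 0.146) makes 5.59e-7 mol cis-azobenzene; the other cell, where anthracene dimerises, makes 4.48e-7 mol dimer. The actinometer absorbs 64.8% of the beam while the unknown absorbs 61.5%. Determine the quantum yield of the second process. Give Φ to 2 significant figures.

Photons absorbed by the actinometer: 5.59e-7 / 0.146 = 3.829e-6 mol.
Incident flux: 3.829e-6 / 0.648 = 5.909e-6 einstein.
Absorbed by unknown: 0.615 × 5.909e-6 = 3.634e-6 mol.
Φ(unknown) = 4.48e-7 / 3.634e-6 = 0.12.

Φ = 0.12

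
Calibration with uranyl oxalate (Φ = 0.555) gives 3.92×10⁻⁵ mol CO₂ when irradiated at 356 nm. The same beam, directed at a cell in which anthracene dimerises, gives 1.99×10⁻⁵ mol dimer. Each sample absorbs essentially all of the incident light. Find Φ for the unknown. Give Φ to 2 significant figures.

Photons absorbed by the actinometer: 3.92×10⁻⁵ / 0.555 = 7.063×10⁻⁵ mol.
Φ(unknown) = 1.99×10⁻⁵ / 7.063×10⁻⁵ = 0.28.

Φ = 0.28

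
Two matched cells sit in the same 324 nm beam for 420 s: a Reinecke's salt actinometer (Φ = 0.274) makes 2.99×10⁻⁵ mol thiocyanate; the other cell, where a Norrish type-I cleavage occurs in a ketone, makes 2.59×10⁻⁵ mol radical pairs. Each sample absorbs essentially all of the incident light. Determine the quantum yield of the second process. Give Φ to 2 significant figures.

Φ = 0.24

Photons absorbed by the actinometer: 2.99×10⁻⁵ / 0.274 = 1.091×10⁻⁴ mol.
Φ(unknown) = 2.59×10⁻⁵ / 1.091×10⁻⁴ = 0.24.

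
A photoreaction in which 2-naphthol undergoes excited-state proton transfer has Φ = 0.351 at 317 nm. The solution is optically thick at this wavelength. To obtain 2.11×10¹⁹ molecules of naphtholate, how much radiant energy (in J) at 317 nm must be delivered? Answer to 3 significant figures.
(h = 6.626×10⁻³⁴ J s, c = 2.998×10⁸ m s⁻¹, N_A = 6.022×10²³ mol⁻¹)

37.7 J

Product: 2.11×10¹⁹ / 6.022×10²³ = 3.504×10⁻⁵ mol.
Photons that must be absorbed: 3.504×10⁻⁵ / 0.351 = 9.983×10⁻⁵ mol.
Photon energy: hc/λ = 6.266×10⁻¹⁹ J; per mole, 3.773×10⁵ J mol⁻¹.
Energy required: 9.983×10⁻⁵ × 3.773×10⁵ = 37.7 J.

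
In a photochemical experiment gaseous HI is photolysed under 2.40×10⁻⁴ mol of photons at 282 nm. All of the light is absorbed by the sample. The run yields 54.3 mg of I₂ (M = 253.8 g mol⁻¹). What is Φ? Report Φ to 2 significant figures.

Φ = 0.89

Product: 54.3 mg / 253.8 g mol⁻¹ = 2.139×10⁻⁴ mol.
Φ = 2.139×10⁻⁴ mol / 2.40×10⁻⁴ mol photons = 0.89.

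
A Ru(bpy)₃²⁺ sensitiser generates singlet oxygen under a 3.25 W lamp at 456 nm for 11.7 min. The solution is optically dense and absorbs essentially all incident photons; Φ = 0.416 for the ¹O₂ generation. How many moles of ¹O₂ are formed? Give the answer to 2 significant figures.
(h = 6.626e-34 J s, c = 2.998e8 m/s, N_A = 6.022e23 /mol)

0.0036 mol

Photon energy at 456 nm: hc/λ = (6.626e-34)(2.998e8)/(456e-9) = 4.356e-19 J.
Energy delivered: (3.25 W)(702 s) = 2282 J.
Photons incident: 2282 / 4.356e-19 = 5.239e21, i.e. 5.239e21/6.022e23 = 0.008700 mol.
Product: Φ × n_abs = 0.416 × 0.008700 = 0.003619 mol.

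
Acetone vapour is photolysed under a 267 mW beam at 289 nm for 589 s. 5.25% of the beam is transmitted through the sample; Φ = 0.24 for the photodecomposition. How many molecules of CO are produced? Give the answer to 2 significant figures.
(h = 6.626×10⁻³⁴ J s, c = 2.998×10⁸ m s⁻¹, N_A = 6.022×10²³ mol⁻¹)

Photon energy at 289 nm: hc/λ = (6.626×10⁻³⁴)(2.998×10⁸)/(289×10⁻⁹) = 6.874×10⁻¹⁹ J.
Energy delivered: (267 mW)(589 s) = 157.3 J.
Photons incident: 157.3 / 6.874×10⁻¹⁹ = 2.288×10²⁰, i.e. 2.288×10²⁰/6.022×10²³ = 3.799×10⁻⁴ mol.
Fraction absorbed: 1 − 5.25/100 = 0.9475.
Photons absorbed: 0.9475 × 3.799×10⁻⁴ = 3.600×10⁻⁴ mol.
Product: Φ × n_abs = 0.24 × 3.600×10⁻⁴ = 8.640×10⁻⁵ mol.
As a count: 8.640×10⁻⁵ × 6.022×10²³ = 5.2×10¹⁹.

5.2×10¹⁹ molecules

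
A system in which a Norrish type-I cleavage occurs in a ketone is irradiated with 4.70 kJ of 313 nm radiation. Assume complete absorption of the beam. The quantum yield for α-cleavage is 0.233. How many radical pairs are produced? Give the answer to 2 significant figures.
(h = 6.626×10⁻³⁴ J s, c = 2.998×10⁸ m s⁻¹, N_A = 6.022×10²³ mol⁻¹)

Photon energy at 313 nm: hc/λ = (6.626×10⁻³⁴)(2.998×10⁸)/(313×10⁻⁹) = 6.347×10⁻¹⁹ J.
Incident energy: 4.70 kJ = 4700 J.
Photons incident: 4700 / 6.347×10⁻¹⁹ = 7.405×10²¹, i.e. 7.405×10²¹/6.022×10²³ = 0.01230 mol.
Product: Φ × n_abs = 0.233 × 0.01230 = 0.002866 mol.
As a count: 0.002866 × 6.022×10²³ = 1.7×10²¹.

1.7×10²¹ radical pairs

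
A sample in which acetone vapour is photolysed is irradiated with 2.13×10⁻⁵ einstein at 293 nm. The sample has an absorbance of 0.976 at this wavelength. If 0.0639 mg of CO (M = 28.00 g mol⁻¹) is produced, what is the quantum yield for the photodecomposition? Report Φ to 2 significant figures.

Φ = 0.12

Product: 0.0639 mg / 28.00 g mol⁻¹ = 2.282×10⁻⁶ mol.
Fraction absorbed: 1 − 10^(−0.976) = 0.8943.
Photons absorbed: 0.8943 × 2.13×10⁻⁵ = 1.905×10⁻⁵ mol.
Φ = 2.282×10⁻⁶ mol / 1.905×10⁻⁵ mol photons = 0.12.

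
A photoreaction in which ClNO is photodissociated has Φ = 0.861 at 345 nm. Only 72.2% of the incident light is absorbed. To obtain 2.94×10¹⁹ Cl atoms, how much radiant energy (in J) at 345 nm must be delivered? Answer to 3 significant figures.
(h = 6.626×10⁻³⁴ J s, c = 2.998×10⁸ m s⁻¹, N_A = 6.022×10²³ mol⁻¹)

Product: 2.94×10¹⁹ / 6.022×10²³ = 4.882×10⁻⁵ mol.
Photons that must be absorbed: 4.882×10⁻⁵ / 0.861 = 5.670×10⁻⁵ mol.
Incident photons needed: 5.670×10⁻⁵ / 0.722 = 7.853×10⁻⁵ mol.
Photon energy: hc/λ = 5.758×10⁻¹⁹ J; per mole, 3.467×10⁵ J mol⁻¹.
Energy required: 7.853×10⁻⁵ × 3.467×10⁵ = 27.2 J.

27.2 J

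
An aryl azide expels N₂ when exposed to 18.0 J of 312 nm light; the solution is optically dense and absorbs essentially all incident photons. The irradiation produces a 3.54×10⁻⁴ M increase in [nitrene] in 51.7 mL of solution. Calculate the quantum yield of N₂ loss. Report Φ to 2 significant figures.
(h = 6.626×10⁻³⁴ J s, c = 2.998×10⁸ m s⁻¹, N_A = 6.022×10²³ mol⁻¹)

Product: (3.54×10⁻⁴ M)(0.0517 L) = 1.830×10⁻⁵ mol.
Photon energy at 312 nm: hc/λ = (6.626×10⁻³⁴)(2.998×10⁸)/(312×10⁻⁹) = 6.367×10⁻¹⁹ J.
Photons incident: 18.0 / 6.367×10⁻¹⁹ = 2.827×10¹⁹, i.e. 2.827×10¹⁹/6.022×10²³ = 4.694×10⁻⁵ mol.
Φ = 1.830×10⁻⁵ mol / 4.694×10⁻⁵ mol photons = 0.39.

Φ = 0.39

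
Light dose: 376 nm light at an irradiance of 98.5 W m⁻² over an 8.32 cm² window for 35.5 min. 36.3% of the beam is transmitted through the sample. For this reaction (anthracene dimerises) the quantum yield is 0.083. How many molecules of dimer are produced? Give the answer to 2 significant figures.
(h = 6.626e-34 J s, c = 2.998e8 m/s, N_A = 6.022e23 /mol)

Photon energy at 376 nm: hc/λ = (6.626e-34)(2.998e8)/(376e-9) = 5.283e-19 J.
Energy delivered: (98.5 W m⁻²)(8.32e-4 m²)(2130 s) = 174.6 J.
Photons incident: 174.6 / 5.283e-19 = 3.305e20, i.e. 3.305e20/6.022e23 = 5.488e-4 mol.
Fraction absorbed: 1 − 36.3/100 = 0.6370.
Photons absorbed: 0.6370 × 5.488e-4 = 3.496e-4 mol.
Product: Φ × n_abs = 0.083 × 3.496e-4 = 2.902e-5 mol.
As a count: 2.902e-5 × 6.022e23 = 1.7e19.

1.7e19 molecules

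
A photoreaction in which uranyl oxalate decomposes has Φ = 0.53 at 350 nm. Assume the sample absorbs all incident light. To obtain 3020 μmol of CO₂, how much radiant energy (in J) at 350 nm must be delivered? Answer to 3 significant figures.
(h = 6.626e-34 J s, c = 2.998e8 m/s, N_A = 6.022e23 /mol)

1950 J

Product: 3020 μmol = 0.00302 mol.
Photons that must be absorbed: 0.00302 / 0.53 = 0.005698 mol.
Photon energy: hc/λ = 5.676e-19 J; per mole, 3.418e5 J mol⁻¹.
Energy required: 0.005698 × 3.418e5 = 1950 J.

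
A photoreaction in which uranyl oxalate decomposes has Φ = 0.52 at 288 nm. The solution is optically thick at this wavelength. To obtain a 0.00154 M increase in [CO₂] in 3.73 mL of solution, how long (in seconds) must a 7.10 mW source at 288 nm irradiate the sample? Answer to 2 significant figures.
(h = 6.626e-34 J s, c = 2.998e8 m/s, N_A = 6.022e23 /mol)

t ≈ 650 s

Product: (0.00154 M)(0.00373 L) = 5.744e-6 mol.
Photons that must be absorbed: 5.744e-6 / 0.52 = 1.105e-5 mol.
Photon energy: hc/λ = 6.897e-19 J; per mole, 4.153e5 J mol⁻¹.
Energy required: 1.105e-5 × 4.153e5 = 4.589 J.
Time: 4.589 J / 0.0071 W = 650 s.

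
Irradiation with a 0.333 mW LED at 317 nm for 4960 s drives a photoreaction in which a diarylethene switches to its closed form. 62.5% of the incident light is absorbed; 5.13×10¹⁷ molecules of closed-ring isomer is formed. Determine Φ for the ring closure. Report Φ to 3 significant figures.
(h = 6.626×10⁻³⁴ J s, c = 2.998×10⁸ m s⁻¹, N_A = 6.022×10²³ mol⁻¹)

Product: 5.13×10¹⁷ / 6.022×10²³ = 8.519×10⁻⁷ mol.
Photon energy at 317 nm: hc/λ = (6.626×10⁻³⁴)(2.998×10⁸)/(317×10⁻⁹) = 6.266×10⁻¹⁹ J.
Energy delivered: (0.333 mW)(4960 s) = 1.652 J.
Photons incident: 1.652 / 6.266×10⁻¹⁹ = 2.636×10¹⁸, i.e. 2.636×10¹⁸/6.022×10²³ = 4.377×10⁻⁶ mol.
Photons absorbed: 0.625 × 4.377×10⁻⁶ = 2.736×10⁻⁶ mol.
Φ = 8.519×10⁻⁷ mol / 2.736×10⁻⁶ mol photons = 0.311.

Φ = 0.311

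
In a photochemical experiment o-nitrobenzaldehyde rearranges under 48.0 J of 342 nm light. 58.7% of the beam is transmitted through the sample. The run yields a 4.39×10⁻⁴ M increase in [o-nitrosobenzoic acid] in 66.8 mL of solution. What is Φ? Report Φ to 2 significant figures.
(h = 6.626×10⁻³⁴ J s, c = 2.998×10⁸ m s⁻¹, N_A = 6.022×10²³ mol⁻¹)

Product: (4.39×10⁻⁴ M)(0.0668 L) = 2.933×10⁻⁵ mol.
Photon energy at 342 nm: hc/λ = (6.626×10⁻³⁴)(2.998×10⁸)/(342×10⁻⁹) = 5.808×10⁻¹⁹ J.
Photons incident: 48.0 / 5.808×10⁻¹⁹ = 8.264×10¹⁹, i.e. 8.264×10¹⁹/6.022×10²³ = 1.372×10⁻⁴ mol.
Fraction absorbed: 1 − 58.7/100 = 0.4130.
Photons absorbed: 0.4130 × 1.372×10⁻⁴ = 5.666×10⁻⁵ mol.
Φ = 2.933×10⁻⁵ mol / 5.666×10⁻⁵ mol photons = 0.52.

Φ = 0.52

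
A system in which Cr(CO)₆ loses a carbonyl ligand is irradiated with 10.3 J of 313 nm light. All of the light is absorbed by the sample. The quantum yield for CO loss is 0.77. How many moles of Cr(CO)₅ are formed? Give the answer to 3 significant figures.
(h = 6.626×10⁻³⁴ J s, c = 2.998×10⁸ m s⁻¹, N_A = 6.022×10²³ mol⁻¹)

Photon energy at 313 nm: hc/λ = (6.626×10⁻³⁴)(2.998×10⁸)/(313×10⁻⁹) = 6.347×10⁻¹⁹ J.
Photons incident: 10.3 / 6.347×10⁻¹⁹ = 1.623×10¹⁹, i.e. 1.623×10¹⁹/6.022×10²³ = 2.695×10⁻⁵ mol.
Product: Φ × n_abs = 0.77 × 2.695×10⁻⁵ = 2.075×10⁻⁵ mol.

2.08×10⁻⁵ mol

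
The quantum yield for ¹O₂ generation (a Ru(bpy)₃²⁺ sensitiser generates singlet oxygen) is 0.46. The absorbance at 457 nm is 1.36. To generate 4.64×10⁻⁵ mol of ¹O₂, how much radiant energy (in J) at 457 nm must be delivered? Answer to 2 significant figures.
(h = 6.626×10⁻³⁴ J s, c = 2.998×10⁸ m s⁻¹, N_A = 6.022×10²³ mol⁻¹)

Photons that must be absorbed: 4.64×10⁻⁵ / 0.46 = 1.009×10⁻⁴ mol.
Fraction absorbed: 1 − 10^(−1.36) = 0.9563.
Incident photons needed: 1.009×10⁻⁴ / 0.9563 = 1.055×10⁻⁴ mol.
Photon energy: hc/λ = 4.347×10⁻¹⁹ J; per mole, 2.618×10⁵ J mol⁻¹.
Energy required: 1.055×10⁻⁴ × 2.618×10⁵ = 28 J.

28 J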